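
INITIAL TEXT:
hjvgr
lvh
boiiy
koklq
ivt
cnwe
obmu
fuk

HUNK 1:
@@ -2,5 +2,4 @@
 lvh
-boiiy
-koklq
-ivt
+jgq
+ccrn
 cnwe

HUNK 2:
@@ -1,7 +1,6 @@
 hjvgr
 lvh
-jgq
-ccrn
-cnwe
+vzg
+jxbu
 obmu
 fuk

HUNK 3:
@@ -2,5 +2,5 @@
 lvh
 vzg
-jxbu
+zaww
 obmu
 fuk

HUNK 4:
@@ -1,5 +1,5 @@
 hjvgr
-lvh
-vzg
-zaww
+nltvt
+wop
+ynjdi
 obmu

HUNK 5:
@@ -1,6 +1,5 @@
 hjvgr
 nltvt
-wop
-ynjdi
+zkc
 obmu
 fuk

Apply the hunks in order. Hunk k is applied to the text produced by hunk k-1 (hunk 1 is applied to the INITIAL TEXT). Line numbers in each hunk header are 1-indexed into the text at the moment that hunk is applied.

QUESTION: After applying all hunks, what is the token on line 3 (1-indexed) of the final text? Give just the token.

Hunk 1: at line 2 remove [boiiy,koklq,ivt] add [jgq,ccrn] -> 7 lines: hjvgr lvh jgq ccrn cnwe obmu fuk
Hunk 2: at line 1 remove [jgq,ccrn,cnwe] add [vzg,jxbu] -> 6 lines: hjvgr lvh vzg jxbu obmu fuk
Hunk 3: at line 2 remove [jxbu] add [zaww] -> 6 lines: hjvgr lvh vzg zaww obmu fuk
Hunk 4: at line 1 remove [lvh,vzg,zaww] add [nltvt,wop,ynjdi] -> 6 lines: hjvgr nltvt wop ynjdi obmu fuk
Hunk 5: at line 1 remove [wop,ynjdi] add [zkc] -> 5 lines: hjvgr nltvt zkc obmu fuk
Final line 3: zkc

Answer: zkc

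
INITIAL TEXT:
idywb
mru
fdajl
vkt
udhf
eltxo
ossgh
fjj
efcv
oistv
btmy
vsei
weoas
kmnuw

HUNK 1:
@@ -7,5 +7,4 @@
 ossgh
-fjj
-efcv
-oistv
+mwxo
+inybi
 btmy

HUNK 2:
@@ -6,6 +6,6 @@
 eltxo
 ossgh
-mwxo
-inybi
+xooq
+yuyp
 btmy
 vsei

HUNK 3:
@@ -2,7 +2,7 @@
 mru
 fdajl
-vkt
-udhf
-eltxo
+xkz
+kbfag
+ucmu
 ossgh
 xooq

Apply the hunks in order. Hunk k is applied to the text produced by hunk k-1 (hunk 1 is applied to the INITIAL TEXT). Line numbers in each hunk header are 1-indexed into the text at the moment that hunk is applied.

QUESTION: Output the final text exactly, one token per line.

Answer: idywb
mru
fdajl
xkz
kbfag
ucmu
ossgh
xooq
yuyp
btmy
vsei
weoas
kmnuw

Derivation:
Hunk 1: at line 7 remove [fjj,efcv,oistv] add [mwxo,inybi] -> 13 lines: idywb mru fdajl vkt udhf eltxo ossgh mwxo inybi btmy vsei weoas kmnuw
Hunk 2: at line 6 remove [mwxo,inybi] add [xooq,yuyp] -> 13 lines: idywb mru fdajl vkt udhf eltxo ossgh xooq yuyp btmy vsei weoas kmnuw
Hunk 3: at line 2 remove [vkt,udhf,eltxo] add [xkz,kbfag,ucmu] -> 13 lines: idywb mru fdajl xkz kbfag ucmu ossgh xooq yuyp btmy vsei weoas kmnuw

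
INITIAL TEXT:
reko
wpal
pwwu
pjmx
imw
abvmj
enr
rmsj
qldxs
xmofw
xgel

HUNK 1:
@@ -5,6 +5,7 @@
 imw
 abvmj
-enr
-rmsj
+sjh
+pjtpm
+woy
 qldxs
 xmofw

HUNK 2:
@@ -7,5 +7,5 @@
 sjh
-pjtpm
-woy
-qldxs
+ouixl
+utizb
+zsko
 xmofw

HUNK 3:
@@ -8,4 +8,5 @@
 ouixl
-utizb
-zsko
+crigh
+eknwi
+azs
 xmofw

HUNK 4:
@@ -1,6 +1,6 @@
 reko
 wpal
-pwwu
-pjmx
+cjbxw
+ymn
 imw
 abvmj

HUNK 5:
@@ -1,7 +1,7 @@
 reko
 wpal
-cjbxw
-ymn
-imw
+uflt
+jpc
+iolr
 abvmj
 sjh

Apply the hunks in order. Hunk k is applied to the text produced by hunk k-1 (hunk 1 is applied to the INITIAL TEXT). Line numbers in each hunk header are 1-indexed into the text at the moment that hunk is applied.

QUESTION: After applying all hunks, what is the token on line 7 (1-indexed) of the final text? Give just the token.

Answer: sjh

Derivation:
Hunk 1: at line 5 remove [enr,rmsj] add [sjh,pjtpm,woy] -> 12 lines: reko wpal pwwu pjmx imw abvmj sjh pjtpm woy qldxs xmofw xgel
Hunk 2: at line 7 remove [pjtpm,woy,qldxs] add [ouixl,utizb,zsko] -> 12 lines: reko wpal pwwu pjmx imw abvmj sjh ouixl utizb zsko xmofw xgel
Hunk 3: at line 8 remove [utizb,zsko] add [crigh,eknwi,azs] -> 13 lines: reko wpal pwwu pjmx imw abvmj sjh ouixl crigh eknwi azs xmofw xgel
Hunk 4: at line 1 remove [pwwu,pjmx] add [cjbxw,ymn] -> 13 lines: reko wpal cjbxw ymn imw abvmj sjh ouixl crigh eknwi azs xmofw xgel
Hunk 5: at line 1 remove [cjbxw,ymn,imw] add [uflt,jpc,iolr] -> 13 lines: reko wpal uflt jpc iolr abvmj sjh ouixl crigh eknwi azs xmofw xgel
Final line 7: sjh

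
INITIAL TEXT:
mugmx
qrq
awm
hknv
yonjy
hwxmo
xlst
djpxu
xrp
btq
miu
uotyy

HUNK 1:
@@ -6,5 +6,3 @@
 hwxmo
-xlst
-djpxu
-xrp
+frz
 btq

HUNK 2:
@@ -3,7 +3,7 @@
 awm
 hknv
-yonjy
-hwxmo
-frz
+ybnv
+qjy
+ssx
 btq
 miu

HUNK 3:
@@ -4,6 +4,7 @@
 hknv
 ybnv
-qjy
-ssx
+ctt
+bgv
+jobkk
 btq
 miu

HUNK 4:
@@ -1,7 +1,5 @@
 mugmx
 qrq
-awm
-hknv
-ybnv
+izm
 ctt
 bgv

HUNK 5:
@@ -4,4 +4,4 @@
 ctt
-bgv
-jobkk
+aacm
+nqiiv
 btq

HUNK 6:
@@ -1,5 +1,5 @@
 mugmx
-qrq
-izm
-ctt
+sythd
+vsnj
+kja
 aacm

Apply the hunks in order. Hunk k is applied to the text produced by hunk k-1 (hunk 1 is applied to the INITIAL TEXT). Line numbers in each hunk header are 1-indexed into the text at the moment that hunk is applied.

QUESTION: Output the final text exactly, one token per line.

Answer: mugmx
sythd
vsnj
kja
aacm
nqiiv
btq
miu
uotyy

Derivation:
Hunk 1: at line 6 remove [xlst,djpxu,xrp] add [frz] -> 10 lines: mugmx qrq awm hknv yonjy hwxmo frz btq miu uotyy
Hunk 2: at line 3 remove [yonjy,hwxmo,frz] add [ybnv,qjy,ssx] -> 10 lines: mugmx qrq awm hknv ybnv qjy ssx btq miu uotyy
Hunk 3: at line 4 remove [qjy,ssx] add [ctt,bgv,jobkk] -> 11 lines: mugmx qrq awm hknv ybnv ctt bgv jobkk btq miu uotyy
Hunk 4: at line 1 remove [awm,hknv,ybnv] add [izm] -> 9 lines: mugmx qrq izm ctt bgv jobkk btq miu uotyy
Hunk 5: at line 4 remove [bgv,jobkk] add [aacm,nqiiv] -> 9 lines: mugmx qrq izm ctt aacm nqiiv btq miu uotyy
Hunk 6: at line 1 remove [qrq,izm,ctt] add [sythd,vsnj,kja] -> 9 lines: mugmx sythd vsnj kja aacm nqiiv btq miu uotyy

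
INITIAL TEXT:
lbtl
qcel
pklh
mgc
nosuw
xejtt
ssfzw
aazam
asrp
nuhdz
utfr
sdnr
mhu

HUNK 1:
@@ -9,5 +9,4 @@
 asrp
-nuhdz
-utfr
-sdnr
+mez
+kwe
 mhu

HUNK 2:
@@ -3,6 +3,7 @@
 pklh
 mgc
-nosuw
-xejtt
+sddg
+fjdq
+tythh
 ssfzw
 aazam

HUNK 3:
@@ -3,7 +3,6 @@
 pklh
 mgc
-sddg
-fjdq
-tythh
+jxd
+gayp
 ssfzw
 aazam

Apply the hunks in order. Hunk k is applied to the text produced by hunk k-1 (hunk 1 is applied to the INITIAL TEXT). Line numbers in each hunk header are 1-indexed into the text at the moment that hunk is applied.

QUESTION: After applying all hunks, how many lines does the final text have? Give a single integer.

Answer: 12

Derivation:
Hunk 1: at line 9 remove [nuhdz,utfr,sdnr] add [mez,kwe] -> 12 lines: lbtl qcel pklh mgc nosuw xejtt ssfzw aazam asrp mez kwe mhu
Hunk 2: at line 3 remove [nosuw,xejtt] add [sddg,fjdq,tythh] -> 13 lines: lbtl qcel pklh mgc sddg fjdq tythh ssfzw aazam asrp mez kwe mhu
Hunk 3: at line 3 remove [sddg,fjdq,tythh] add [jxd,gayp] -> 12 lines: lbtl qcel pklh mgc jxd gayp ssfzw aazam asrp mez kwe mhu
Final line count: 12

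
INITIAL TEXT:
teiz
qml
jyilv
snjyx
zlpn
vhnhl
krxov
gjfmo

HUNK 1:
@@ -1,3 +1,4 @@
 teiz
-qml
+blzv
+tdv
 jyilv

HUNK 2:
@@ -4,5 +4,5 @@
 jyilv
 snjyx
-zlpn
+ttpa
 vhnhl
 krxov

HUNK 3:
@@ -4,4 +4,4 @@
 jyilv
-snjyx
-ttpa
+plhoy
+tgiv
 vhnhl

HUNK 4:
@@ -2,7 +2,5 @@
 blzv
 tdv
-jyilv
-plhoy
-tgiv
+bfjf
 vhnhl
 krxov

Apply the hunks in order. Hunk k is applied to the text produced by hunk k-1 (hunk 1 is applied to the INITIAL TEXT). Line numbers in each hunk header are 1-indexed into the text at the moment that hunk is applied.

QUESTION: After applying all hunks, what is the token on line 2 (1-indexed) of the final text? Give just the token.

Hunk 1: at line 1 remove [qml] add [blzv,tdv] -> 9 lines: teiz blzv tdv jyilv snjyx zlpn vhnhl krxov gjfmo
Hunk 2: at line 4 remove [zlpn] add [ttpa] -> 9 lines: teiz blzv tdv jyilv snjyx ttpa vhnhl krxov gjfmo
Hunk 3: at line 4 remove [snjyx,ttpa] add [plhoy,tgiv] -> 9 lines: teiz blzv tdv jyilv plhoy tgiv vhnhl krxov gjfmo
Hunk 4: at line 2 remove [jyilv,plhoy,tgiv] add [bfjf] -> 7 lines: teiz blzv tdv bfjf vhnhl krxov gjfmo
Final line 2: blzv

Answer: blzv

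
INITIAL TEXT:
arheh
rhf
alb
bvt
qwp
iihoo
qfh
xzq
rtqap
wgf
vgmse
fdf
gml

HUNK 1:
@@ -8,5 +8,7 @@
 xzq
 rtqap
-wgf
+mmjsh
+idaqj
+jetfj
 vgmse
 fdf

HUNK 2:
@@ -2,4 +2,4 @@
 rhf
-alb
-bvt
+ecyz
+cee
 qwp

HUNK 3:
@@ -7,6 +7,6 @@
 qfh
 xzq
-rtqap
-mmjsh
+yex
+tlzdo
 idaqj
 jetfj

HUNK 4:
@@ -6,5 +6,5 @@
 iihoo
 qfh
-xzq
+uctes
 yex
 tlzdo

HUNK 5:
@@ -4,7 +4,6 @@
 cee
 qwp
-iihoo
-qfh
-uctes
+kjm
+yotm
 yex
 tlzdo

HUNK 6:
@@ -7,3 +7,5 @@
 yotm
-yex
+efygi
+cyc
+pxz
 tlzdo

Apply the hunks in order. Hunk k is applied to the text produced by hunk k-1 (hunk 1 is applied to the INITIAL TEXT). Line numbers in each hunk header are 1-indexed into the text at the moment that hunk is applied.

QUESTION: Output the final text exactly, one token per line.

Hunk 1: at line 8 remove [wgf] add [mmjsh,idaqj,jetfj] -> 15 lines: arheh rhf alb bvt qwp iihoo qfh xzq rtqap mmjsh idaqj jetfj vgmse fdf gml
Hunk 2: at line 2 remove [alb,bvt] add [ecyz,cee] -> 15 lines: arheh rhf ecyz cee qwp iihoo qfh xzq rtqap mmjsh idaqj jetfj vgmse fdf gml
Hunk 3: at line 7 remove [rtqap,mmjsh] add [yex,tlzdo] -> 15 lines: arheh rhf ecyz cee qwp iihoo qfh xzq yex tlzdo idaqj jetfj vgmse fdf gml
Hunk 4: at line 6 remove [xzq] add [uctes] -> 15 lines: arheh rhf ecyz cee qwp iihoo qfh uctes yex tlzdo idaqj jetfj vgmse fdf gml
Hunk 5: at line 4 remove [iihoo,qfh,uctes] add [kjm,yotm] -> 14 lines: arheh rhf ecyz cee qwp kjm yotm yex tlzdo idaqj jetfj vgmse fdf gml
Hunk 6: at line 7 remove [yex] add [efygi,cyc,pxz] -> 16 lines: arheh rhf ecyz cee qwp kjm yotm efygi cyc pxz tlzdo idaqj jetfj vgmse fdf gml

Answer: arheh
rhf
ecyz
cee
qwp
kjm
yotm
efygi
cyc
pxz
tlzdo
idaqj
jetfj
vgmse
fdf
gml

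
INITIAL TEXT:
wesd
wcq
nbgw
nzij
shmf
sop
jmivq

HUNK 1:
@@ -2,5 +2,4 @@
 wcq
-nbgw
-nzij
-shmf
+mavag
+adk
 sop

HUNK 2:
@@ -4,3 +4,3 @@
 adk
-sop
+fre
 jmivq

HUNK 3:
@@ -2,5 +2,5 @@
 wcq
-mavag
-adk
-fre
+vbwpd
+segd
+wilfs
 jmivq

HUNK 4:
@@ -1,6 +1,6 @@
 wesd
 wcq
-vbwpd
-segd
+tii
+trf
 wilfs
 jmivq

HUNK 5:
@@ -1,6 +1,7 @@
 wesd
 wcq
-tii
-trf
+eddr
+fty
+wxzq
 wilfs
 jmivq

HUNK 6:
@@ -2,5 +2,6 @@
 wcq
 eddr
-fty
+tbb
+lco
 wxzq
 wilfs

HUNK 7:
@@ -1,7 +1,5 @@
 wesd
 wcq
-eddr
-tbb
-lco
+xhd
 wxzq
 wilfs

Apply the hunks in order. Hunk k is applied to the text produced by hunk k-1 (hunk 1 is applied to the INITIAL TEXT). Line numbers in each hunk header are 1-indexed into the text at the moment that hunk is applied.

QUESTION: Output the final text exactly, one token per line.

Hunk 1: at line 2 remove [nbgw,nzij,shmf] add [mavag,adk] -> 6 lines: wesd wcq mavag adk sop jmivq
Hunk 2: at line 4 remove [sop] add [fre] -> 6 lines: wesd wcq mavag adk fre jmivq
Hunk 3: at line 2 remove [mavag,adk,fre] add [vbwpd,segd,wilfs] -> 6 lines: wesd wcq vbwpd segd wilfs jmivq
Hunk 4: at line 1 remove [vbwpd,segd] add [tii,trf] -> 6 lines: wesd wcq tii trf wilfs jmivq
Hunk 5: at line 1 remove [tii,trf] add [eddr,fty,wxzq] -> 7 lines: wesd wcq eddr fty wxzq wilfs jmivq
Hunk 6: at line 2 remove [fty] add [tbb,lco] -> 8 lines: wesd wcq eddr tbb lco wxzq wilfs jmivq
Hunk 7: at line 1 remove [eddr,tbb,lco] add [xhd] -> 6 lines: wesd wcq xhd wxzq wilfs jmivq

Answer: wesd
wcq
xhd
wxzq
wilfs
jmivq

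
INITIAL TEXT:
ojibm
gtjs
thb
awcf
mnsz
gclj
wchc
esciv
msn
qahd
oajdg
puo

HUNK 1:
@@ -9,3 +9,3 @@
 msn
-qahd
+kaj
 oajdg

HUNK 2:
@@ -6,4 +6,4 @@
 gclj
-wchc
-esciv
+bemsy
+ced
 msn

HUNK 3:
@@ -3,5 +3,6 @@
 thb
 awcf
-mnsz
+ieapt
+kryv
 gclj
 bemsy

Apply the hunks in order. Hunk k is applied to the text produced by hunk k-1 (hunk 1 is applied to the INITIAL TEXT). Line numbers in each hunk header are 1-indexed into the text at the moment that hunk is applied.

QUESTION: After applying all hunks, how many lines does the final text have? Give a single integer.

Hunk 1: at line 9 remove [qahd] add [kaj] -> 12 lines: ojibm gtjs thb awcf mnsz gclj wchc esciv msn kaj oajdg puo
Hunk 2: at line 6 remove [wchc,esciv] add [bemsy,ced] -> 12 lines: ojibm gtjs thb awcf mnsz gclj bemsy ced msn kaj oajdg puo
Hunk 3: at line 3 remove [mnsz] add [ieapt,kryv] -> 13 lines: ojibm gtjs thb awcf ieapt kryv gclj bemsy ced msn kaj oajdg puo
Final line count: 13

Answer: 13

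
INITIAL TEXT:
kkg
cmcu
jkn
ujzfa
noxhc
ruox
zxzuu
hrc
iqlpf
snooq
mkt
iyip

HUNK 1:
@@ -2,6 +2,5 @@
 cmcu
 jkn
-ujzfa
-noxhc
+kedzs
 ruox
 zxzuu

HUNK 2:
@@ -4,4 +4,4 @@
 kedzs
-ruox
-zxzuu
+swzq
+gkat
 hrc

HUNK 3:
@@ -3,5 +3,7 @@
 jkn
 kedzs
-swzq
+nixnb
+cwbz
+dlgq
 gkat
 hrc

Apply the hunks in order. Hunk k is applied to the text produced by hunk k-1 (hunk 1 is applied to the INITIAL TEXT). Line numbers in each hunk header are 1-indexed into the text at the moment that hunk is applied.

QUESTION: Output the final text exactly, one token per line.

Answer: kkg
cmcu
jkn
kedzs
nixnb
cwbz
dlgq
gkat
hrc
iqlpf
snooq
mkt
iyip

Derivation:
Hunk 1: at line 2 remove [ujzfa,noxhc] add [kedzs] -> 11 lines: kkg cmcu jkn kedzs ruox zxzuu hrc iqlpf snooq mkt iyip
Hunk 2: at line 4 remove [ruox,zxzuu] add [swzq,gkat] -> 11 lines: kkg cmcu jkn kedzs swzq gkat hrc iqlpf snooq mkt iyip
Hunk 3: at line 3 remove [swzq] add [nixnb,cwbz,dlgq] -> 13 lines: kkg cmcu jkn kedzs nixnb cwbz dlgq gkat hrc iqlpf snooq mkt iyip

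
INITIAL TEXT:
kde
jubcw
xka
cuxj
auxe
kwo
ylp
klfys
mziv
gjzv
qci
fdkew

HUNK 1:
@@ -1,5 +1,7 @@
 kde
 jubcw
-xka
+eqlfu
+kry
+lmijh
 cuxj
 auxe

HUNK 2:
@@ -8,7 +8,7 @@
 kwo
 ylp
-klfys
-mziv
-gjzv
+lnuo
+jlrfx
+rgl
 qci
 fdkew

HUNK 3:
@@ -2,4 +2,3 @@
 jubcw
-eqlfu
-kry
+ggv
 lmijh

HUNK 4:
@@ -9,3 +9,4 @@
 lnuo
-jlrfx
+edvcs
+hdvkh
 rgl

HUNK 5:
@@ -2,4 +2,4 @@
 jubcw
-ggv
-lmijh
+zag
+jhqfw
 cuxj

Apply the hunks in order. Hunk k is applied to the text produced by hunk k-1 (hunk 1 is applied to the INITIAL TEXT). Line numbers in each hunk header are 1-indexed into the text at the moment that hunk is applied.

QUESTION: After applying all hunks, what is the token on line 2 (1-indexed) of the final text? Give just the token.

Hunk 1: at line 1 remove [xka] add [eqlfu,kry,lmijh] -> 14 lines: kde jubcw eqlfu kry lmijh cuxj auxe kwo ylp klfys mziv gjzv qci fdkew
Hunk 2: at line 8 remove [klfys,mziv,gjzv] add [lnuo,jlrfx,rgl] -> 14 lines: kde jubcw eqlfu kry lmijh cuxj auxe kwo ylp lnuo jlrfx rgl qci fdkew
Hunk 3: at line 2 remove [eqlfu,kry] add [ggv] -> 13 lines: kde jubcw ggv lmijh cuxj auxe kwo ylp lnuo jlrfx rgl qci fdkew
Hunk 4: at line 9 remove [jlrfx] add [edvcs,hdvkh] -> 14 lines: kde jubcw ggv lmijh cuxj auxe kwo ylp lnuo edvcs hdvkh rgl qci fdkew
Hunk 5: at line 2 remove [ggv,lmijh] add [zag,jhqfw] -> 14 lines: kde jubcw zag jhqfw cuxj auxe kwo ylp lnuo edvcs hdvkh rgl qci fdkew
Final line 2: jubcw

Answer: jubcw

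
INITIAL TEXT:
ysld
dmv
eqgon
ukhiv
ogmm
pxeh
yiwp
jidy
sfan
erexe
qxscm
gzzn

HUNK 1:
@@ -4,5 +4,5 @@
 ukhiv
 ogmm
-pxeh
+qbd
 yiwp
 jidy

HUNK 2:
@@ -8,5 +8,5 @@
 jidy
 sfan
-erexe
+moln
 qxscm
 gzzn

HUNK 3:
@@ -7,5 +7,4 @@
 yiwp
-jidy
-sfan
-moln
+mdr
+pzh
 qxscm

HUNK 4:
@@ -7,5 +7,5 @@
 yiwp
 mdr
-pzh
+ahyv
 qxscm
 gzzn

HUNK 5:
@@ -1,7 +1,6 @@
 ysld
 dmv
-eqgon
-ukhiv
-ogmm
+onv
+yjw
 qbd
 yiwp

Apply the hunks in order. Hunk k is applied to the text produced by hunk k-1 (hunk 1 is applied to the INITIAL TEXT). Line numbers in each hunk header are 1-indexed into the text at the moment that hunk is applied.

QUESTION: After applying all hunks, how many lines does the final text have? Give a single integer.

Hunk 1: at line 4 remove [pxeh] add [qbd] -> 12 lines: ysld dmv eqgon ukhiv ogmm qbd yiwp jidy sfan erexe qxscm gzzn
Hunk 2: at line 8 remove [erexe] add [moln] -> 12 lines: ysld dmv eqgon ukhiv ogmm qbd yiwp jidy sfan moln qxscm gzzn
Hunk 3: at line 7 remove [jidy,sfan,moln] add [mdr,pzh] -> 11 lines: ysld dmv eqgon ukhiv ogmm qbd yiwp mdr pzh qxscm gzzn
Hunk 4: at line 7 remove [pzh] add [ahyv] -> 11 lines: ysld dmv eqgon ukhiv ogmm qbd yiwp mdr ahyv qxscm gzzn
Hunk 5: at line 1 remove [eqgon,ukhiv,ogmm] add [onv,yjw] -> 10 lines: ysld dmv onv yjw qbd yiwp mdr ahyv qxscm gzzn
Final line count: 10

Answer: 10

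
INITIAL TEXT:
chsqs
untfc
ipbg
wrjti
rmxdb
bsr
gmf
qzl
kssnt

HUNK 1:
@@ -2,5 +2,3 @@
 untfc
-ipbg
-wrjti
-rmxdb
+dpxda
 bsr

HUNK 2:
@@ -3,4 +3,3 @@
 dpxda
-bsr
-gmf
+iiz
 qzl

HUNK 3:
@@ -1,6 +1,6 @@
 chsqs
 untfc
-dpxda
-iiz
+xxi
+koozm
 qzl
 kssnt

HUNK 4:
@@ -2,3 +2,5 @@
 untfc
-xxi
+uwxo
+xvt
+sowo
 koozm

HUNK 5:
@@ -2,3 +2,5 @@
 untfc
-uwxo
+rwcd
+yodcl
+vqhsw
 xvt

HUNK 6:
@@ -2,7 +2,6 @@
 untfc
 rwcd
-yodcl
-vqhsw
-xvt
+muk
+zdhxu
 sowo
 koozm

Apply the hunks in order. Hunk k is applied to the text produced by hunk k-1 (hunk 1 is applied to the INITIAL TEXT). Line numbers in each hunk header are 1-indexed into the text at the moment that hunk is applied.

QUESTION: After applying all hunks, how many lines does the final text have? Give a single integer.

Hunk 1: at line 2 remove [ipbg,wrjti,rmxdb] add [dpxda] -> 7 lines: chsqs untfc dpxda bsr gmf qzl kssnt
Hunk 2: at line 3 remove [bsr,gmf] add [iiz] -> 6 lines: chsqs untfc dpxda iiz qzl kssnt
Hunk 3: at line 1 remove [dpxda,iiz] add [xxi,koozm] -> 6 lines: chsqs untfc xxi koozm qzl kssnt
Hunk 4: at line 2 remove [xxi] add [uwxo,xvt,sowo] -> 8 lines: chsqs untfc uwxo xvt sowo koozm qzl kssnt
Hunk 5: at line 2 remove [uwxo] add [rwcd,yodcl,vqhsw] -> 10 lines: chsqs untfc rwcd yodcl vqhsw xvt sowo koozm qzl kssnt
Hunk 6: at line 2 remove [yodcl,vqhsw,xvt] add [muk,zdhxu] -> 9 lines: chsqs untfc rwcd muk zdhxu sowo koozm qzl kssnt
Final line count: 9

Answer: 9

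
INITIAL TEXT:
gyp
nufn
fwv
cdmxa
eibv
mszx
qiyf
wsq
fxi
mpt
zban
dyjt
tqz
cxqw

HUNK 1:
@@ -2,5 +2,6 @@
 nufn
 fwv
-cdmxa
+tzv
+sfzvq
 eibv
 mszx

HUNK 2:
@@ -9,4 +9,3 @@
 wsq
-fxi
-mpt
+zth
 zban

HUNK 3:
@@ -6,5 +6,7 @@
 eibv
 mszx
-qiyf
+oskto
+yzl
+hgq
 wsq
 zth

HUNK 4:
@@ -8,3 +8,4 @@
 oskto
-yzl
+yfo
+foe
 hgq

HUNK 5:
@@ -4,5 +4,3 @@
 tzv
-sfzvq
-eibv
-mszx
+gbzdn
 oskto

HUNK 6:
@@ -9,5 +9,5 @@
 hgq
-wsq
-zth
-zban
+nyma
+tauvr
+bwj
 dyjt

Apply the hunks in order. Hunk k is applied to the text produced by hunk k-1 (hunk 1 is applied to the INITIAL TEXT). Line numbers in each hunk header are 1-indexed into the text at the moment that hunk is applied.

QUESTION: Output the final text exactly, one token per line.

Hunk 1: at line 2 remove [cdmxa] add [tzv,sfzvq] -> 15 lines: gyp nufn fwv tzv sfzvq eibv mszx qiyf wsq fxi mpt zban dyjt tqz cxqw
Hunk 2: at line 9 remove [fxi,mpt] add [zth] -> 14 lines: gyp nufn fwv tzv sfzvq eibv mszx qiyf wsq zth zban dyjt tqz cxqw
Hunk 3: at line 6 remove [qiyf] add [oskto,yzl,hgq] -> 16 lines: gyp nufn fwv tzv sfzvq eibv mszx oskto yzl hgq wsq zth zban dyjt tqz cxqw
Hunk 4: at line 8 remove [yzl] add [yfo,foe] -> 17 lines: gyp nufn fwv tzv sfzvq eibv mszx oskto yfo foe hgq wsq zth zban dyjt tqz cxqw
Hunk 5: at line 4 remove [sfzvq,eibv,mszx] add [gbzdn] -> 15 lines: gyp nufn fwv tzv gbzdn oskto yfo foe hgq wsq zth zban dyjt tqz cxqw
Hunk 6: at line 9 remove [wsq,zth,zban] add [nyma,tauvr,bwj] -> 15 lines: gyp nufn fwv tzv gbzdn oskto yfo foe hgq nyma tauvr bwj dyjt tqz cxqw

Answer: gyp
nufn
fwv
tzv
gbzdn
oskto
yfo
foe
hgq
nyma
tauvr
bwj
dyjt
tqz
cxqw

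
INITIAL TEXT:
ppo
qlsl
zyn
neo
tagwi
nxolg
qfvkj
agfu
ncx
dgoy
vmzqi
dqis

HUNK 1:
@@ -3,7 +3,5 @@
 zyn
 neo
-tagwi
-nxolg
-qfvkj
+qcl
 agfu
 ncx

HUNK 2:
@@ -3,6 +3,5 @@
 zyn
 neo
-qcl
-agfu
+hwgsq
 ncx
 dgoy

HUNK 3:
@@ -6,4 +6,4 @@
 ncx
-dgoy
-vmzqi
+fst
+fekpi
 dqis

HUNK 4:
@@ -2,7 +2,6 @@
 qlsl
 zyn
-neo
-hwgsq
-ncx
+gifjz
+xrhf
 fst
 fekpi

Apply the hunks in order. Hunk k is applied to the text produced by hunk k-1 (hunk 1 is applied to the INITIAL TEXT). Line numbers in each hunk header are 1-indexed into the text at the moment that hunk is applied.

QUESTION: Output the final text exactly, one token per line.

Answer: ppo
qlsl
zyn
gifjz
xrhf
fst
fekpi
dqis

Derivation:
Hunk 1: at line 3 remove [tagwi,nxolg,qfvkj] add [qcl] -> 10 lines: ppo qlsl zyn neo qcl agfu ncx dgoy vmzqi dqis
Hunk 2: at line 3 remove [qcl,agfu] add [hwgsq] -> 9 lines: ppo qlsl zyn neo hwgsq ncx dgoy vmzqi dqis
Hunk 3: at line 6 remove [dgoy,vmzqi] add [fst,fekpi] -> 9 lines: ppo qlsl zyn neo hwgsq ncx fst fekpi dqis
Hunk 4: at line 2 remove [neo,hwgsq,ncx] add [gifjz,xrhf] -> 8 lines: ppo qlsl zyn gifjz xrhf fst fekpi dqis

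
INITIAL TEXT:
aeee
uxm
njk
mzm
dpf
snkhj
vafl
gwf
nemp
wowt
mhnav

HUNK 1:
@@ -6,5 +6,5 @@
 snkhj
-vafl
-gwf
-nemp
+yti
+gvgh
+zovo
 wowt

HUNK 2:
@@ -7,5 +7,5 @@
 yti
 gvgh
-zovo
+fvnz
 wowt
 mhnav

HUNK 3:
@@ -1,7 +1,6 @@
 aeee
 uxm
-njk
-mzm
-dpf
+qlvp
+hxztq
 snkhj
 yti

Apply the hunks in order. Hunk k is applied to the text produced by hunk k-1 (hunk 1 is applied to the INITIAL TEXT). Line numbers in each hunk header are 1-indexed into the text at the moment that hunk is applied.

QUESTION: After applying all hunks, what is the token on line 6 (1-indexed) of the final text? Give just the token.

Answer: yti

Derivation:
Hunk 1: at line 6 remove [vafl,gwf,nemp] add [yti,gvgh,zovo] -> 11 lines: aeee uxm njk mzm dpf snkhj yti gvgh zovo wowt mhnav
Hunk 2: at line 7 remove [zovo] add [fvnz] -> 11 lines: aeee uxm njk mzm dpf snkhj yti gvgh fvnz wowt mhnav
Hunk 3: at line 1 remove [njk,mzm,dpf] add [qlvp,hxztq] -> 10 lines: aeee uxm qlvp hxztq snkhj yti gvgh fvnz wowt mhnav
Final line 6: yti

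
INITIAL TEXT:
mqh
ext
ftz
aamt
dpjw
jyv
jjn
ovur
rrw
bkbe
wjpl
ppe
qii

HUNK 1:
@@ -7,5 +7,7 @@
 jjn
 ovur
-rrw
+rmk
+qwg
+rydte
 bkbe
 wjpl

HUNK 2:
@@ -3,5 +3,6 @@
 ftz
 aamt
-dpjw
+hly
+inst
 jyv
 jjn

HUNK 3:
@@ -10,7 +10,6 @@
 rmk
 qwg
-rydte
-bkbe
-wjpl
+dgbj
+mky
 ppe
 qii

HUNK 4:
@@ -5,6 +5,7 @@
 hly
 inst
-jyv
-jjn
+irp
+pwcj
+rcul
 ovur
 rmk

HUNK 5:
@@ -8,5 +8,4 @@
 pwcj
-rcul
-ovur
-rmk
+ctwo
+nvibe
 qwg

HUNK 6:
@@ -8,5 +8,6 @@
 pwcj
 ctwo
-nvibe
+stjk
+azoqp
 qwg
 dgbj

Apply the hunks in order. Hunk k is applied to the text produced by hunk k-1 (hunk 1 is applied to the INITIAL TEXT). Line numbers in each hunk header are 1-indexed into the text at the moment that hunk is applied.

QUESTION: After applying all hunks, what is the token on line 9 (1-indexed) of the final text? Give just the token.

Hunk 1: at line 7 remove [rrw] add [rmk,qwg,rydte] -> 15 lines: mqh ext ftz aamt dpjw jyv jjn ovur rmk qwg rydte bkbe wjpl ppe qii
Hunk 2: at line 3 remove [dpjw] add [hly,inst] -> 16 lines: mqh ext ftz aamt hly inst jyv jjn ovur rmk qwg rydte bkbe wjpl ppe qii
Hunk 3: at line 10 remove [rydte,bkbe,wjpl] add [dgbj,mky] -> 15 lines: mqh ext ftz aamt hly inst jyv jjn ovur rmk qwg dgbj mky ppe qii
Hunk 4: at line 5 remove [jyv,jjn] add [irp,pwcj,rcul] -> 16 lines: mqh ext ftz aamt hly inst irp pwcj rcul ovur rmk qwg dgbj mky ppe qii
Hunk 5: at line 8 remove [rcul,ovur,rmk] add [ctwo,nvibe] -> 15 lines: mqh ext ftz aamt hly inst irp pwcj ctwo nvibe qwg dgbj mky ppe qii
Hunk 6: at line 8 remove [nvibe] add [stjk,azoqp] -> 16 lines: mqh ext ftz aamt hly inst irp pwcj ctwo stjk azoqp qwg dgbj mky ppe qii
Final line 9: ctwo

Answer: ctwo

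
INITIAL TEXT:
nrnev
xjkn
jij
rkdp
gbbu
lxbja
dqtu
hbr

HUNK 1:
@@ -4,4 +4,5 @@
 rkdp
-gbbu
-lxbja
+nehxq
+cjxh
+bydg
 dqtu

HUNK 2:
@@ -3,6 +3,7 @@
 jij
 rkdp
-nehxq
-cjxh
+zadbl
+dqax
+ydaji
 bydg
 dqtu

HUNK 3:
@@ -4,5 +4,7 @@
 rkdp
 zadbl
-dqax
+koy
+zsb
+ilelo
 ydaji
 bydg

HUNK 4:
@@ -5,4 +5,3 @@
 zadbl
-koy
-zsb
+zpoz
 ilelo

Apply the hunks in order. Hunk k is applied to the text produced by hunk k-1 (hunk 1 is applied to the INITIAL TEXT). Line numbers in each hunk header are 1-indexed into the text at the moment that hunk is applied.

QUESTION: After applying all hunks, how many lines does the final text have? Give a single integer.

Answer: 11

Derivation:
Hunk 1: at line 4 remove [gbbu,lxbja] add [nehxq,cjxh,bydg] -> 9 lines: nrnev xjkn jij rkdp nehxq cjxh bydg dqtu hbr
Hunk 2: at line 3 remove [nehxq,cjxh] add [zadbl,dqax,ydaji] -> 10 lines: nrnev xjkn jij rkdp zadbl dqax ydaji bydg dqtu hbr
Hunk 3: at line 4 remove [dqax] add [koy,zsb,ilelo] -> 12 lines: nrnev xjkn jij rkdp zadbl koy zsb ilelo ydaji bydg dqtu hbr
Hunk 4: at line 5 remove [koy,zsb] add [zpoz] -> 11 lines: nrnev xjkn jij rkdp zadbl zpoz ilelo ydaji bydg dqtu hbr
Final line count: 11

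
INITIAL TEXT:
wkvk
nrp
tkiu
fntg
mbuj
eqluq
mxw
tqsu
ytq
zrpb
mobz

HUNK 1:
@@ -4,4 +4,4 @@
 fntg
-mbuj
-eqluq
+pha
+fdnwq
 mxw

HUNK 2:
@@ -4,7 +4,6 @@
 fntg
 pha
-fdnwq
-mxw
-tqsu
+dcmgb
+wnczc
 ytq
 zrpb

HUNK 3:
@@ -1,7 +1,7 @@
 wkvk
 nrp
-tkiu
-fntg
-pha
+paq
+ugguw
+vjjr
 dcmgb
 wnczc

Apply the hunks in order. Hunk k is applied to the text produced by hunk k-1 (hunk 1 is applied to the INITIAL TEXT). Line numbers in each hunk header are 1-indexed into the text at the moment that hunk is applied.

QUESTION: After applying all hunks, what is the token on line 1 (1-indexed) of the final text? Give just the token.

Hunk 1: at line 4 remove [mbuj,eqluq] add [pha,fdnwq] -> 11 lines: wkvk nrp tkiu fntg pha fdnwq mxw tqsu ytq zrpb mobz
Hunk 2: at line 4 remove [fdnwq,mxw,tqsu] add [dcmgb,wnczc] -> 10 lines: wkvk nrp tkiu fntg pha dcmgb wnczc ytq zrpb mobz
Hunk 3: at line 1 remove [tkiu,fntg,pha] add [paq,ugguw,vjjr] -> 10 lines: wkvk nrp paq ugguw vjjr dcmgb wnczc ytq zrpb mobz
Final line 1: wkvk

Answer: wkvk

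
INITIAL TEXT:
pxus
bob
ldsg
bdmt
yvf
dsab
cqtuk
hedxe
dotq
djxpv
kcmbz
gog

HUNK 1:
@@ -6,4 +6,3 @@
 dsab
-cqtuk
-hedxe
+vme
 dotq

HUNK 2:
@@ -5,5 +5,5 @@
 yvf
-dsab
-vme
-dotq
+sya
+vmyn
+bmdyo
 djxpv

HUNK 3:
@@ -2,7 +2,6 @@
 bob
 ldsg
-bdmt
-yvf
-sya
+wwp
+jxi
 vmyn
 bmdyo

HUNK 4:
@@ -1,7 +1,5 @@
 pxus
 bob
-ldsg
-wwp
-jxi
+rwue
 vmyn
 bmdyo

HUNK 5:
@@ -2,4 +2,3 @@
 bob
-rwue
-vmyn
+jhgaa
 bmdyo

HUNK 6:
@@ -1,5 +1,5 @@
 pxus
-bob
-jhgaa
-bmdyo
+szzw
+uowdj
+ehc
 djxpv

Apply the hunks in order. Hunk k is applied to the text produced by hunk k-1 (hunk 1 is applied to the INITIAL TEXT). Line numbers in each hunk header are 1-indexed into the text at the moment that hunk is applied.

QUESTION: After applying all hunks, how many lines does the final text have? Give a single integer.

Answer: 7

Derivation:
Hunk 1: at line 6 remove [cqtuk,hedxe] add [vme] -> 11 lines: pxus bob ldsg bdmt yvf dsab vme dotq djxpv kcmbz gog
Hunk 2: at line 5 remove [dsab,vme,dotq] add [sya,vmyn,bmdyo] -> 11 lines: pxus bob ldsg bdmt yvf sya vmyn bmdyo djxpv kcmbz gog
Hunk 3: at line 2 remove [bdmt,yvf,sya] add [wwp,jxi] -> 10 lines: pxus bob ldsg wwp jxi vmyn bmdyo djxpv kcmbz gog
Hunk 4: at line 1 remove [ldsg,wwp,jxi] add [rwue] -> 8 lines: pxus bob rwue vmyn bmdyo djxpv kcmbz gog
Hunk 5: at line 2 remove [rwue,vmyn] add [jhgaa] -> 7 lines: pxus bob jhgaa bmdyo djxpv kcmbz gog
Hunk 6: at line 1 remove [bob,jhgaa,bmdyo] add [szzw,uowdj,ehc] -> 7 lines: pxus szzw uowdj ehc djxpv kcmbz gog
Final line count: 7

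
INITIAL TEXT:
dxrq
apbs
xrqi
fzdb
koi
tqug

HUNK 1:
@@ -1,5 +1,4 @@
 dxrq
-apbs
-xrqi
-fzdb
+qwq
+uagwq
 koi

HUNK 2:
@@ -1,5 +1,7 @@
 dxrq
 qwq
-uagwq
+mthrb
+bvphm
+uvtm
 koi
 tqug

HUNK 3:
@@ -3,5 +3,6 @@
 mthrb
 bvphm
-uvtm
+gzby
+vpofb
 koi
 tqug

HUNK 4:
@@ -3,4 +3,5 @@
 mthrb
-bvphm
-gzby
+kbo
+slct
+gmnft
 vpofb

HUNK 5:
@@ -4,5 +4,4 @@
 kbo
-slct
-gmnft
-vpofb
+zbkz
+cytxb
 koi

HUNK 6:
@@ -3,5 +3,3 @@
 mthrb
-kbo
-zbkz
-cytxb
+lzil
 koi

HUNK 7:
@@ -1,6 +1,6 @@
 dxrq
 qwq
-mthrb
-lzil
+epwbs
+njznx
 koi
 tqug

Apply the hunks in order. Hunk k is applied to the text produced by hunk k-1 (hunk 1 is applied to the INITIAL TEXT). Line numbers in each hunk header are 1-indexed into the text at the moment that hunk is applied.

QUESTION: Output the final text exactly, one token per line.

Answer: dxrq
qwq
epwbs
njznx
koi
tqug

Derivation:
Hunk 1: at line 1 remove [apbs,xrqi,fzdb] add [qwq,uagwq] -> 5 lines: dxrq qwq uagwq koi tqug
Hunk 2: at line 1 remove [uagwq] add [mthrb,bvphm,uvtm] -> 7 lines: dxrq qwq mthrb bvphm uvtm koi tqug
Hunk 3: at line 3 remove [uvtm] add [gzby,vpofb] -> 8 lines: dxrq qwq mthrb bvphm gzby vpofb koi tqug
Hunk 4: at line 3 remove [bvphm,gzby] add [kbo,slct,gmnft] -> 9 lines: dxrq qwq mthrb kbo slct gmnft vpofb koi tqug
Hunk 5: at line 4 remove [slct,gmnft,vpofb] add [zbkz,cytxb] -> 8 lines: dxrq qwq mthrb kbo zbkz cytxb koi tqug
Hunk 6: at line 3 remove [kbo,zbkz,cytxb] add [lzil] -> 6 lines: dxrq qwq mthrb lzil koi tqug
Hunk 7: at line 1 remove [mthrb,lzil] add [epwbs,njznx] -> 6 lines: dxrq qwq epwbs njznx koi tqug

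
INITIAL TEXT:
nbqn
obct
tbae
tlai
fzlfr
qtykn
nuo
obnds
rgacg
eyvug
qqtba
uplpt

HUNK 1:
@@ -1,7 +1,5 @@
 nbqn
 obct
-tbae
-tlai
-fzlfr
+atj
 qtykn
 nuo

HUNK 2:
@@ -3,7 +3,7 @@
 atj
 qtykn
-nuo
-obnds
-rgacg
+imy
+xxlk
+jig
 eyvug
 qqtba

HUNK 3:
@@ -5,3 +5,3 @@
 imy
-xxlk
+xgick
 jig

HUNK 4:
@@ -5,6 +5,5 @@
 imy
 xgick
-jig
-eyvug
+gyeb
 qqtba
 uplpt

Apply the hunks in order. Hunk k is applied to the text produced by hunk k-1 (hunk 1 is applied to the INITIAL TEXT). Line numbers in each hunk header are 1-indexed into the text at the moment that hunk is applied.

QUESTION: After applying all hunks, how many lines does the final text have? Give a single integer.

Hunk 1: at line 1 remove [tbae,tlai,fzlfr] add [atj] -> 10 lines: nbqn obct atj qtykn nuo obnds rgacg eyvug qqtba uplpt
Hunk 2: at line 3 remove [nuo,obnds,rgacg] add [imy,xxlk,jig] -> 10 lines: nbqn obct atj qtykn imy xxlk jig eyvug qqtba uplpt
Hunk 3: at line 5 remove [xxlk] add [xgick] -> 10 lines: nbqn obct atj qtykn imy xgick jig eyvug qqtba uplpt
Hunk 4: at line 5 remove [jig,eyvug] add [gyeb] -> 9 lines: nbqn obct atj qtykn imy xgick gyeb qqtba uplpt
Final line count: 9

Answer: 9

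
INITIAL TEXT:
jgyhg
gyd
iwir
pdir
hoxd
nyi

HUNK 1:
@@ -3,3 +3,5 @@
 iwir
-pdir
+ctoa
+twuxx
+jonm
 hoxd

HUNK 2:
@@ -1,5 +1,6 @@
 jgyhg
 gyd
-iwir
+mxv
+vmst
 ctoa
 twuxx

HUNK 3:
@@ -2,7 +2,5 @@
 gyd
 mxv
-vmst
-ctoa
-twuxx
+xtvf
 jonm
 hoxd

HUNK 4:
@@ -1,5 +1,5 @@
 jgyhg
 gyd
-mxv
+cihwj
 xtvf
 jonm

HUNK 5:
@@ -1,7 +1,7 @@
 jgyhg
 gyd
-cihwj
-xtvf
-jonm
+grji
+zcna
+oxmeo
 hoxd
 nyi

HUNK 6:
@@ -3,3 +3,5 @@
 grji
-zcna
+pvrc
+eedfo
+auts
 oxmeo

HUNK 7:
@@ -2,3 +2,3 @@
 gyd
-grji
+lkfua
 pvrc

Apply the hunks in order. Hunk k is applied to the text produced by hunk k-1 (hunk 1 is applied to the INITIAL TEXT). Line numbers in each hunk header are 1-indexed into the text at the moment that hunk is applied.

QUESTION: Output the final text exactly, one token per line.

Answer: jgyhg
gyd
lkfua
pvrc
eedfo
auts
oxmeo
hoxd
nyi

Derivation:
Hunk 1: at line 3 remove [pdir] add [ctoa,twuxx,jonm] -> 8 lines: jgyhg gyd iwir ctoa twuxx jonm hoxd nyi
Hunk 2: at line 1 remove [iwir] add [mxv,vmst] -> 9 lines: jgyhg gyd mxv vmst ctoa twuxx jonm hoxd nyi
Hunk 3: at line 2 remove [vmst,ctoa,twuxx] add [xtvf] -> 7 lines: jgyhg gyd mxv xtvf jonm hoxd nyi
Hunk 4: at line 1 remove [mxv] add [cihwj] -> 7 lines: jgyhg gyd cihwj xtvf jonm hoxd nyi
Hunk 5: at line 1 remove [cihwj,xtvf,jonm] add [grji,zcna,oxmeo] -> 7 lines: jgyhg gyd grji zcna oxmeo hoxd nyi
Hunk 6: at line 3 remove [zcna] add [pvrc,eedfo,auts] -> 9 lines: jgyhg gyd grji pvrc eedfo auts oxmeo hoxd nyi
Hunk 7: at line 2 remove [grji] add [lkfua] -> 9 lines: jgyhg gyd lkfua pvrc eedfo auts oxmeo hoxd nyi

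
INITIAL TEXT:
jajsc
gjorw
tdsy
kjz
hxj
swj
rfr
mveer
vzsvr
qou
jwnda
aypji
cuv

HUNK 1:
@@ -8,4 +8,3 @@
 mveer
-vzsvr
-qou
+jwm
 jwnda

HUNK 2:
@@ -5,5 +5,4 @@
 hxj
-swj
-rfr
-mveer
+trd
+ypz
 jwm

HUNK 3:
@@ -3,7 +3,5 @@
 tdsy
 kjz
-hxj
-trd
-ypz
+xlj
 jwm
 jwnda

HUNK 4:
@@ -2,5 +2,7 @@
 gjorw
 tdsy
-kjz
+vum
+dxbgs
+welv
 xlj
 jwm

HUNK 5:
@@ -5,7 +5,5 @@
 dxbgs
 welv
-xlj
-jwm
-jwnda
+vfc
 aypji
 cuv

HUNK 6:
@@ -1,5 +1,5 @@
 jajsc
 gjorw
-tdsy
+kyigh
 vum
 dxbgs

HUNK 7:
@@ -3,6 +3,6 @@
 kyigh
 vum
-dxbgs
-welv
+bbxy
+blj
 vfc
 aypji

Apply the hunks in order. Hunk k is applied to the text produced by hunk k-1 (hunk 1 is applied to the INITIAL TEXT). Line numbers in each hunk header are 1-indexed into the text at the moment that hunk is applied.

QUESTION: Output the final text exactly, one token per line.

Answer: jajsc
gjorw
kyigh
vum
bbxy
blj
vfc
aypji
cuv

Derivation:
Hunk 1: at line 8 remove [vzsvr,qou] add [jwm] -> 12 lines: jajsc gjorw tdsy kjz hxj swj rfr mveer jwm jwnda aypji cuv
Hunk 2: at line 5 remove [swj,rfr,mveer] add [trd,ypz] -> 11 lines: jajsc gjorw tdsy kjz hxj trd ypz jwm jwnda aypji cuv
Hunk 3: at line 3 remove [hxj,trd,ypz] add [xlj] -> 9 lines: jajsc gjorw tdsy kjz xlj jwm jwnda aypji cuv
Hunk 4: at line 2 remove [kjz] add [vum,dxbgs,welv] -> 11 lines: jajsc gjorw tdsy vum dxbgs welv xlj jwm jwnda aypji cuv
Hunk 5: at line 5 remove [xlj,jwm,jwnda] add [vfc] -> 9 lines: jajsc gjorw tdsy vum dxbgs welv vfc aypji cuv
Hunk 6: at line 1 remove [tdsy] add [kyigh] -> 9 lines: jajsc gjorw kyigh vum dxbgs welv vfc aypji cuv
Hunk 7: at line 3 remove [dxbgs,welv] add [bbxy,blj] -> 9 lines: jajsc gjorw kyigh vum bbxy blj vfc aypji cuv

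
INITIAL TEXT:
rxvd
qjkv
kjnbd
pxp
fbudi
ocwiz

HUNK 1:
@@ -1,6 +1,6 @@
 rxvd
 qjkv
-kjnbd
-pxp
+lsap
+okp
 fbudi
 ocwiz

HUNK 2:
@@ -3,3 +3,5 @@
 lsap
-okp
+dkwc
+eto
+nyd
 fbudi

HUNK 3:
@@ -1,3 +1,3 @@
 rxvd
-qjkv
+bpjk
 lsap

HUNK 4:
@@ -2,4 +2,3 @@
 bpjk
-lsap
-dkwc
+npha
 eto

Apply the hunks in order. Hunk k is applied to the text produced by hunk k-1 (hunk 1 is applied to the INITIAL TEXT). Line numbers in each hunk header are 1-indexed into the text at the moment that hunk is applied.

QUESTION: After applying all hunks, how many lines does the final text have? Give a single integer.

Hunk 1: at line 1 remove [kjnbd,pxp] add [lsap,okp] -> 6 lines: rxvd qjkv lsap okp fbudi ocwiz
Hunk 2: at line 3 remove [okp] add [dkwc,eto,nyd] -> 8 lines: rxvd qjkv lsap dkwc eto nyd fbudi ocwiz
Hunk 3: at line 1 remove [qjkv] add [bpjk] -> 8 lines: rxvd bpjk lsap dkwc eto nyd fbudi ocwiz
Hunk 4: at line 2 remove [lsap,dkwc] add [npha] -> 7 lines: rxvd bpjk npha eto nyd fbudi ocwiz
Final line count: 7

Answer: 7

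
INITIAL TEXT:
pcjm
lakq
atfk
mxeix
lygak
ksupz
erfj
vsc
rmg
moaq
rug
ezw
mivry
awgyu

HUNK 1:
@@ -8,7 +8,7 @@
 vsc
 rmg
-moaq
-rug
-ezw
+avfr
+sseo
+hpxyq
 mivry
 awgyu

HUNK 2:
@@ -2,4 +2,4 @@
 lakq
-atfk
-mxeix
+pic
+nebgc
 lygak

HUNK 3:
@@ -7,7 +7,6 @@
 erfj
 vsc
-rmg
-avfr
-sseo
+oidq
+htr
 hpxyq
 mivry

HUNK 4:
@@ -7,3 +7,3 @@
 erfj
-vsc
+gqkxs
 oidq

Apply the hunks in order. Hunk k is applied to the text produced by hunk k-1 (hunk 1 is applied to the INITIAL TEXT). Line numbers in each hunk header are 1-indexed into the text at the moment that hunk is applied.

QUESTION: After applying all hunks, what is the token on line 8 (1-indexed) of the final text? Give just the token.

Hunk 1: at line 8 remove [moaq,rug,ezw] add [avfr,sseo,hpxyq] -> 14 lines: pcjm lakq atfk mxeix lygak ksupz erfj vsc rmg avfr sseo hpxyq mivry awgyu
Hunk 2: at line 2 remove [atfk,mxeix] add [pic,nebgc] -> 14 lines: pcjm lakq pic nebgc lygak ksupz erfj vsc rmg avfr sseo hpxyq mivry awgyu
Hunk 3: at line 7 remove [rmg,avfr,sseo] add [oidq,htr] -> 13 lines: pcjm lakq pic nebgc lygak ksupz erfj vsc oidq htr hpxyq mivry awgyu
Hunk 4: at line 7 remove [vsc] add [gqkxs] -> 13 lines: pcjm lakq pic nebgc lygak ksupz erfj gqkxs oidq htr hpxyq mivry awgyu
Final line 8: gqkxs

Answer: gqkxs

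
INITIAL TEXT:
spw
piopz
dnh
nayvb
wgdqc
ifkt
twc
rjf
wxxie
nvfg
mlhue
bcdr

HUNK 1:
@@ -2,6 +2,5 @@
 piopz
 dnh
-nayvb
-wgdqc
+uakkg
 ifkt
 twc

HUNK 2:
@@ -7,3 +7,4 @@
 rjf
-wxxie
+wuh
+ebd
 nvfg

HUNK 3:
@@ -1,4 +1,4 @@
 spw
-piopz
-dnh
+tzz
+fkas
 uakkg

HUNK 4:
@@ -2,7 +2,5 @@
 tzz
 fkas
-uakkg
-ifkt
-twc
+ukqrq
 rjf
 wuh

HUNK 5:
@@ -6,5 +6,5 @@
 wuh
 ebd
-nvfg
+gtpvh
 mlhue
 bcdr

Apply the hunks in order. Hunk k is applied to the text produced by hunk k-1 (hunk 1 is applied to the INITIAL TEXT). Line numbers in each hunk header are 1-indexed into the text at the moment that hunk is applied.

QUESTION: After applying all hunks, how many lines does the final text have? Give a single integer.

Hunk 1: at line 2 remove [nayvb,wgdqc] add [uakkg] -> 11 lines: spw piopz dnh uakkg ifkt twc rjf wxxie nvfg mlhue bcdr
Hunk 2: at line 7 remove [wxxie] add [wuh,ebd] -> 12 lines: spw piopz dnh uakkg ifkt twc rjf wuh ebd nvfg mlhue bcdr
Hunk 3: at line 1 remove [piopz,dnh] add [tzz,fkas] -> 12 lines: spw tzz fkas uakkg ifkt twc rjf wuh ebd nvfg mlhue bcdr
Hunk 4: at line 2 remove [uakkg,ifkt,twc] add [ukqrq] -> 10 lines: spw tzz fkas ukqrq rjf wuh ebd nvfg mlhue bcdr
Hunk 5: at line 6 remove [nvfg] add [gtpvh] -> 10 lines: spw tzz fkas ukqrq rjf wuh ebd gtpvh mlhue bcdr
Final line count: 10

Answer: 10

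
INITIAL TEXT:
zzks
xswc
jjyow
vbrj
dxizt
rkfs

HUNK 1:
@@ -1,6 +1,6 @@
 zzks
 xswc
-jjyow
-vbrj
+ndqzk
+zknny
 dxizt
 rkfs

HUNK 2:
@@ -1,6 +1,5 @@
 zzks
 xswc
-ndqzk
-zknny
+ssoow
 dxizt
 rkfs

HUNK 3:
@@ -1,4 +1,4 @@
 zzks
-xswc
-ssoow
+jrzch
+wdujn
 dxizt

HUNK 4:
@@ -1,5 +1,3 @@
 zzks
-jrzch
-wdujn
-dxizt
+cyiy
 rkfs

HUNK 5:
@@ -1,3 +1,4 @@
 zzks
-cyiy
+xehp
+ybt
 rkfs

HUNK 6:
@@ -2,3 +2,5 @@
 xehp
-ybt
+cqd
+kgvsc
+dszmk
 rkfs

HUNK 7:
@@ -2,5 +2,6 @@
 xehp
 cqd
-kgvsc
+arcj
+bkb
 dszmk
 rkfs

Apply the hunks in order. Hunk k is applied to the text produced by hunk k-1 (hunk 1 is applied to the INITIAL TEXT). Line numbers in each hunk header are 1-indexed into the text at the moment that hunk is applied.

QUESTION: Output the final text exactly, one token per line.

Hunk 1: at line 1 remove [jjyow,vbrj] add [ndqzk,zknny] -> 6 lines: zzks xswc ndqzk zknny dxizt rkfs
Hunk 2: at line 1 remove [ndqzk,zknny] add [ssoow] -> 5 lines: zzks xswc ssoow dxizt rkfs
Hunk 3: at line 1 remove [xswc,ssoow] add [jrzch,wdujn] -> 5 lines: zzks jrzch wdujn dxizt rkfs
Hunk 4: at line 1 remove [jrzch,wdujn,dxizt] add [cyiy] -> 3 lines: zzks cyiy rkfs
Hunk 5: at line 1 remove [cyiy] add [xehp,ybt] -> 4 lines: zzks xehp ybt rkfs
Hunk 6: at line 2 remove [ybt] add [cqd,kgvsc,dszmk] -> 6 lines: zzks xehp cqd kgvsc dszmk rkfs
Hunk 7: at line 2 remove [kgvsc] add [arcj,bkb] -> 7 lines: zzks xehp cqd arcj bkb dszmk rkfs

Answer: zzks
xehp
cqd
arcj
bkb
dszmk
rkfs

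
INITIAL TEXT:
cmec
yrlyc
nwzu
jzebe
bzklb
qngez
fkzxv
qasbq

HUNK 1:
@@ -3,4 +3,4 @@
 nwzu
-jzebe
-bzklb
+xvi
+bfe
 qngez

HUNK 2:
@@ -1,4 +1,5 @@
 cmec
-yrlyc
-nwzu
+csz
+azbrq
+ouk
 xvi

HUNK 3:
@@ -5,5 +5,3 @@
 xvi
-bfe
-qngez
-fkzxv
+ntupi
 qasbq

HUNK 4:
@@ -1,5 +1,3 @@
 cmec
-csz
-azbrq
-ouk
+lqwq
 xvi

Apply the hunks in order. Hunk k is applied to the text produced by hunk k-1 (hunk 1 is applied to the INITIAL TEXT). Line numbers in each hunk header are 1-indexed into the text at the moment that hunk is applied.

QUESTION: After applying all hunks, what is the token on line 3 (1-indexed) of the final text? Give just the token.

Hunk 1: at line 3 remove [jzebe,bzklb] add [xvi,bfe] -> 8 lines: cmec yrlyc nwzu xvi bfe qngez fkzxv qasbq
Hunk 2: at line 1 remove [yrlyc,nwzu] add [csz,azbrq,ouk] -> 9 lines: cmec csz azbrq ouk xvi bfe qngez fkzxv qasbq
Hunk 3: at line 5 remove [bfe,qngez,fkzxv] add [ntupi] -> 7 lines: cmec csz azbrq ouk xvi ntupi qasbq
Hunk 4: at line 1 remove [csz,azbrq,ouk] add [lqwq] -> 5 lines: cmec lqwq xvi ntupi qasbq
Final line 3: xvi

Answer: xvi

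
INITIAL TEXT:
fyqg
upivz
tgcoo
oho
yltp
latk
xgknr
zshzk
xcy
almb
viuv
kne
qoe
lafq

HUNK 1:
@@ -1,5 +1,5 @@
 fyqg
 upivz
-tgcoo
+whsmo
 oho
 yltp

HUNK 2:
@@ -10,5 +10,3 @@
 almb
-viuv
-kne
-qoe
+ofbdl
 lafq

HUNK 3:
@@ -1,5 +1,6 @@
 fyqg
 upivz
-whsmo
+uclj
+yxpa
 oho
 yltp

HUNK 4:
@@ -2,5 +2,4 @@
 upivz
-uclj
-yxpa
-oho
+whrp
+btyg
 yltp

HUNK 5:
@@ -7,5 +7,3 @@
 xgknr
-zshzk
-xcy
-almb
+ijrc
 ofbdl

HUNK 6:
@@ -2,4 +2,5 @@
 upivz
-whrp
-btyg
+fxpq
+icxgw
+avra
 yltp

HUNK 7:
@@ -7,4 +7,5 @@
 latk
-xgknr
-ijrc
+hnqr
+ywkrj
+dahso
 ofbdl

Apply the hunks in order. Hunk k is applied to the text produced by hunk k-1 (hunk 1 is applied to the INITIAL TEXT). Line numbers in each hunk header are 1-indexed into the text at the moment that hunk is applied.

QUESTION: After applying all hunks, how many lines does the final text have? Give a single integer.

Hunk 1: at line 1 remove [tgcoo] add [whsmo] -> 14 lines: fyqg upivz whsmo oho yltp latk xgknr zshzk xcy almb viuv kne qoe lafq
Hunk 2: at line 10 remove [viuv,kne,qoe] add [ofbdl] -> 12 lines: fyqg upivz whsmo oho yltp latk xgknr zshzk xcy almb ofbdl lafq
Hunk 3: at line 1 remove [whsmo] add [uclj,yxpa] -> 13 lines: fyqg upivz uclj yxpa oho yltp latk xgknr zshzk xcy almb ofbdl lafq
Hunk 4: at line 2 remove [uclj,yxpa,oho] add [whrp,btyg] -> 12 lines: fyqg upivz whrp btyg yltp latk xgknr zshzk xcy almb ofbdl lafq
Hunk 5: at line 7 remove [zshzk,xcy,almb] add [ijrc] -> 10 lines: fyqg upivz whrp btyg yltp latk xgknr ijrc ofbdl lafq
Hunk 6: at line 2 remove [whrp,btyg] add [fxpq,icxgw,avra] -> 11 lines: fyqg upivz fxpq icxgw avra yltp latk xgknr ijrc ofbdl lafq
Hunk 7: at line 7 remove [xgknr,ijrc] add [hnqr,ywkrj,dahso] -> 12 lines: fyqg upivz fxpq icxgw avra yltp latk hnqr ywkrj dahso ofbdl lafq
Final line count: 12

Answer: 12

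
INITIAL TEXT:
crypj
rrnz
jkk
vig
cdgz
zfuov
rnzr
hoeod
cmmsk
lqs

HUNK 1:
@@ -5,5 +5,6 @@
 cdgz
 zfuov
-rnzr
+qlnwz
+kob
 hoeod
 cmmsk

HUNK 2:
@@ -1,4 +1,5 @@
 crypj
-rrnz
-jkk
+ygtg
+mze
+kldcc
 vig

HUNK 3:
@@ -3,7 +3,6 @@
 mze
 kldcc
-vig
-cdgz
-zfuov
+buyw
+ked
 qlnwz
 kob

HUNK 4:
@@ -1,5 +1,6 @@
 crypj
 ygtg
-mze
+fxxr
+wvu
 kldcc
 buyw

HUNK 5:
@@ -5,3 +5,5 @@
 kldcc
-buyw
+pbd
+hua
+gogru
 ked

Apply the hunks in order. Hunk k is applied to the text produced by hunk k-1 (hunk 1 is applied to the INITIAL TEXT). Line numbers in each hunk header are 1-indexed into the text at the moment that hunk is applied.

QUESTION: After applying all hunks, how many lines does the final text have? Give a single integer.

Answer: 14

Derivation:
Hunk 1: at line 5 remove [rnzr] add [qlnwz,kob] -> 11 lines: crypj rrnz jkk vig cdgz zfuov qlnwz kob hoeod cmmsk lqs
Hunk 2: at line 1 remove [rrnz,jkk] add [ygtg,mze,kldcc] -> 12 lines: crypj ygtg mze kldcc vig cdgz zfuov qlnwz kob hoeod cmmsk lqs
Hunk 3: at line 3 remove [vig,cdgz,zfuov] add [buyw,ked] -> 11 lines: crypj ygtg mze kldcc buyw ked qlnwz kob hoeod cmmsk lqs
Hunk 4: at line 1 remove [mze] add [fxxr,wvu] -> 12 lines: crypj ygtg fxxr wvu kldcc buyw ked qlnwz kob hoeod cmmsk lqs
Hunk 5: at line 5 remove [buyw] add [pbd,hua,gogru] -> 14 lines: crypj ygtg fxxr wvu kldcc pbd hua gogru ked qlnwz kob hoeod cmmsk lqs
Final line count: 14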